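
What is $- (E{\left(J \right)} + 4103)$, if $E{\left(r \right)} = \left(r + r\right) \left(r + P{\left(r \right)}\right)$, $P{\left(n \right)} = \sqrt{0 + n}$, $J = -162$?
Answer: $-56591 + 2916 i \sqrt{2} \approx -56591.0 + 4123.8 i$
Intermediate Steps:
$P{\left(n \right)} = \sqrt{n}$
$E{\left(r \right)} = 2 r \left(r + \sqrt{r}\right)$ ($E{\left(r \right)} = \left(r + r\right) \left(r + \sqrt{r}\right) = 2 r \left(r + \sqrt{r}\right)$)
$- (E{\left(J \right)} + 4103) = - (2 \left(-162\right) \left(-162 + \sqrt{-162}\right) + 4103) = - (2 \left(-162\right) \left(-162 + 9 i \sqrt{2}\right) + 4103) = - (\left(52488 - 2916 i \sqrt{2}\right) + 4103) = - (56591 - 2916 i \sqrt{2}) = -56591 + 2916 i \sqrt{2}$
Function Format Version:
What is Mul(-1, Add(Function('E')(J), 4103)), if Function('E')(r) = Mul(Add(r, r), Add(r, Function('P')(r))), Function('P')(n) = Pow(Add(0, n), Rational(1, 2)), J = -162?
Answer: Add(-56591, Mul(2916, I, Pow(2, Rational(1, 2)))) ≈ Add(-56591., Mul(4123.8, I))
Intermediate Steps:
Function('P')(n) = Pow(n, Rational(1, 2))
Function('E')(r) = Mul(2, r, Add(r, Pow(r, Rational(1, 2)))) (Function('E')(r) = Mul(Add(r, r), Add(r, Pow(r, Rational(1, 2)))) = Mul(Mul(2, r), Add(r, Pow(r, Rational(1, 2)))) = Mul(2, r, Add(r, Pow(r, Rational(1, 2)))))
Mul(-1, Add(Function('E')(J), 4103)) = Mul(-1, Add(Mul(2, -162, Add(-162, Pow(-162, Rational(1, 2)))), 4103)) = Mul(-1, Add(Mul(2, -162, Add(-162, Mul(9, I, Pow(2, Rational(1, 2))))), 4103)) = Mul(-1, Add(Add(52488, Mul(-2916, I, Pow(2, Rational(1, 2)))), 4103)) = Mul(-1, Add(56591, Mul(-2916, I, Pow(2, Rational(1, 2))))) = Add(-56591, Mul(2916, I, Pow(2, Rational(1, 2))))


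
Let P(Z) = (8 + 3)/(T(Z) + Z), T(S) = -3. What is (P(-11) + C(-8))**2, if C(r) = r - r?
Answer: 121/196 ≈ 0.61735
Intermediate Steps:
C(r) = 0
P(Z) = 11/(-3 + Z) (P(Z) = (8 + 3)/(-3 + Z) = 11/(-3 + Z))
(P(-11) + C(-8))**2 = (11/(-3 - 11) + 0)**2 = (11/(-14) + 0)**2 = (11*(-1/14) + 0)**2 = (-11/14 + 0)**2 = (-11/14)**2 = 121/196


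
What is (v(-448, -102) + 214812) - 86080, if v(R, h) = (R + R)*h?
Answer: 220124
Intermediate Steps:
v(R, h) = 2*R*h (v(R, h) = (2*R)*h = 2*R*h)
(v(-448, -102) + 214812) - 86080 = (2*(-448)*(-102) + 214812) - 86080 = (91392 + 214812) - 86080 = 306204 - 86080 = 220124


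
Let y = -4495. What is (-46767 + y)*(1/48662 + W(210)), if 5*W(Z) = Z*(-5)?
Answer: 261923675989/24331 ≈ 1.0765e+7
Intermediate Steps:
W(Z) = -Z (W(Z) = (Z*(-5))/5 = (-5*Z)/5 = -Z)
(-46767 + y)*(1/48662 + W(210)) = (-46767 - 4495)*(1/48662 - 1*210) = -51262*(1/48662 - 210) = -51262*(-10219019/48662) = 261923675989/24331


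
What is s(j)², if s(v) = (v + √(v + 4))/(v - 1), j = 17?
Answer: (17 + √21)²/256 ≈ 1.8196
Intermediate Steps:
s(v) = (v + √(4 + v))/(-1 + v)
s(j)² = ((17 + √(4 + 17))/(-1 + 17))² = ((17 + √21)/16)² = (17/16 + √21/16)²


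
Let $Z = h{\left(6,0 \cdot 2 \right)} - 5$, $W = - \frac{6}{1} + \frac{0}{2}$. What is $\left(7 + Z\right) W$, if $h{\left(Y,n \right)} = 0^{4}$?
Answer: $-12$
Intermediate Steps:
$h{\left(Y,n \right)} = 0$
$W = -6$ ($W = \left(-6\right) 1 + 0 \cdot \frac{1}{2} = -6 + 0 = -6$)
$Z = -5$ ($Z = 0 - 5 = -5$)
$\left(7 + Z\right) W = \left(7 - 5\right) \left(-6\right) = 2 \left(-6\right) = -12$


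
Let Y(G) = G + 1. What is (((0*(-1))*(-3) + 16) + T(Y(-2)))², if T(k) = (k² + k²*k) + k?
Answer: 225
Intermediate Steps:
Y(G) = 1 + G
T(k) = k + k² + k³ (T(k) = (k² + k³) + k = k + k² + k³)
(((0*(-1))*(-3) + 16) + T(Y(-2)))² = (((0*(-1))*(-3) + 16) + (1 - 2)*(1 + (1 - 2) + (1 - 2)²))² = ((0*(-3) + 16) - (1 - 1 + (-1)²))² = ((0 + 16) - (1 - 1 + 1))² = (16 - 1*1)² = (16 - 1)² = 15² = 225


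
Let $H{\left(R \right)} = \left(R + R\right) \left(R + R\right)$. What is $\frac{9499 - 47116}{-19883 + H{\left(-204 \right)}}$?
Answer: $- \frac{37617}{146581} \approx -0.25663$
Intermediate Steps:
$H{\left(R \right)} = 4 R^{2}$ ($H{\left(R \right)} = 2 R 2 R = 4 R^{2}$)
$\frac{9499 - 47116}{-19883 + H{\left(-204 \right)}} = \frac{9499 - 47116}{-19883 + 4 \left(-204\right)^{2}} = - \frac{37617}{-19883 + 4 \cdot 41616} = - \frac{37617}{-19883 + 166464} = - \frac{37617}{146581}$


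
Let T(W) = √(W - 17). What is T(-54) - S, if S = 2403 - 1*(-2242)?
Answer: -4645 + I*√71 ≈ -4645.0 + 8.4261*I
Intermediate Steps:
T(W) = √(-17 + W)
S = 4645 (S = 2403 + 2242 = 4645)
T(-54) - S = √(-17 - 54) - 1*4645 = √(-71) - 4645 = I*√71 - 4645 = -4645 + I*√71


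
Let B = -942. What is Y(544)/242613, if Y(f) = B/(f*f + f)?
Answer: -157/11988317040 ≈ -1.3096e-8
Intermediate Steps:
Y(f) = -942/(f + f²) (Y(f) = -942/(f*f + f) = -942/(f² + f) = -942/(f + f²))
Y(544)/242613 = -942/(544*(1 + 544))/242613 = -942*1/544/545*(1/242613) = -942*1/544*1/545*(1/242613) = -471/148240*1/242613 = -157/11988317040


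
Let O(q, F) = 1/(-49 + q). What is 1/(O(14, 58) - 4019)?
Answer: -35/140666 ≈ -0.00024882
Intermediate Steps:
1/(O(14, 58) - 4019) = 1/(1/(-49 + 14) - 4019) = 1/(1/(-35) - 4019) = 1/(-1/35 - 4019) = 1/(-140666/35) = -35/140666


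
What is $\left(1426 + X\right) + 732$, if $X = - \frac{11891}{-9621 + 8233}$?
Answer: $\frac{3007195}{1388} \approx 2166.6$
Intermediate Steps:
$X = \frac{11891}{1388}$ ($X = - \frac{11891}{-1388} = \left(-11891\right) \left(- \frac{1}{1388}\right) = \frac{11891}{1388} \approx 8.567$)
$\left(1426 + X\right) + 732 = \left(1426 + \frac{11891}{1388}\right) + 732 = \frac{1991179}{1388} + 732 = \frac{3007195}{1388}$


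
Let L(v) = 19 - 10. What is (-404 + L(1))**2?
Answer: 156025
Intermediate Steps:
L(v) = 9
(-404 + L(1))**2 = (-404 + 9)**2 = (-395)**2 = 156025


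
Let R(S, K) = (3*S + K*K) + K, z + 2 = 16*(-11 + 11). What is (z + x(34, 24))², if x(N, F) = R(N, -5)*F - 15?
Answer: 8473921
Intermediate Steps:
z = -2 (z = -2 + 16*(-11 + 11) = -2 + 16*0 = -2 + 0 = -2)
R(S, K) = K + K² + 3*S (R(S, K) = (3*S + K²) + K = (K² + 3*S) + K = K + K² + 3*S)
x(N, F) = -15 + F*(20 + 3*N) (x(N, F) = (-5 + (-5)² + 3*N)*F - 15 = (-5 + 25 + 3*N)*F - 15 = (20 + 3*N)*F - 15 = F*(20 + 3*N) - 15 = -15 + F*(20 + 3*N))
(z + x(34, 24))² = (-2 + (-15 + 24*(20 + 3*34)))² = (-2 + (-15 + 24*(20 + 102)))² = (-2 + (-15 + 24*122))² = (-2 + (-15 + 2928))² = (-2 + 2913)² = 2911² = 8473921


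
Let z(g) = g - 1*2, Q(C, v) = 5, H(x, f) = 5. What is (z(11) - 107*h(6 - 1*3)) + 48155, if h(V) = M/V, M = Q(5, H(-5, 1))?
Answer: 143957/3 ≈ 47986.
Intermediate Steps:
M = 5
h(V) = 5/V
z(g) = -2 + g (z(g) = g - 2 = -2 + g)
(z(11) - 107*h(6 - 1*3)) + 48155 = ((-2 + 11) - 535/(6 - 1*3)) + 48155 = (9 - 535/(6 - 3)) + 48155 = (9 - 535/3) + 48155 = -508/3 + 48155 = 143957/3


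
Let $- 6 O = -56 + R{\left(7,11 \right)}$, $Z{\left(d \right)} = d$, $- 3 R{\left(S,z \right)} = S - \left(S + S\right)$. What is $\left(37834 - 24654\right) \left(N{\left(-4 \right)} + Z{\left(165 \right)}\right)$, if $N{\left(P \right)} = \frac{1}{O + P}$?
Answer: $\frac{193785540}{89} \approx 2.1774 \cdot 10^{6}$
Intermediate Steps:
$R{\left(S,z \right)} = \frac{S}{3}$ ($R{\left(S,z \right)} = - \frac{S - \left(S + S\right)}{3} = - \frac{S - 2 S}{3} = - \frac{\left(-1\right) S}{3} = \frac{S}{3}$)
$O = \frac{161}{18}$ ($O = - \frac{-56 + \frac{1}{3} \cdot 7}{6} = - \frac{-56 + \frac{7}{3}}{6} = \left(- \frac{1}{6}\right) \left(- \frac{161}{3}\right) = \frac{161}{18} \approx 8.9444$)
$N{\left(P \right)} = \frac{1}{\frac{161}{18} + P}$
$\left(37834 - 24654\right) \left(N{\left(-4 \right)} + Z{\left(165 \right)}\right) = \left(37834 - 24654\right) \left(\frac{18}{161 + 18 \left(-4\right)} + 165\right) = 13180 \left(\frac{18}{161 - 72} + 165\right) = 13180 \left(\frac{18}{89} + 165\right) = 13180 \cdot \frac{14703}{89} = \frac{193785540}{89}$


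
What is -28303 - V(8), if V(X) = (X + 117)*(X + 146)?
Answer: -47553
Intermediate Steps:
V(X) = (117 + X)*(146 + X)
-28303 - V(8) = -28303 - (17082 + 8² + 263*8) = -28303 - (17082 + 64 + 2104) = -28303 - 1*19250 = -28303 - 19250 = -47553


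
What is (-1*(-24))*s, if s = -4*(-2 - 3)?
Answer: 480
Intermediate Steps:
s = 20 (s = -4*(-5) = 20)
(-1*(-24))*s = -1*(-24)*20 = 24*20 = 480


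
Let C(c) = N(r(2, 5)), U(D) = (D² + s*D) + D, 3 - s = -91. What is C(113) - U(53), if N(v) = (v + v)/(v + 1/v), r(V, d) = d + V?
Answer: -196051/25 ≈ -7842.0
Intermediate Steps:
s = 94 (s = 3 - 1*(-91) = 3 + 91 = 94)
r(V, d) = V + d
U(D) = D² + 95*D (U(D) = (D² + 94*D) + D = D² + 95*D)
N(v) = 2*v/(v + 1/v) (N(v) = (2*v)/(v + 1/v) = 2*v/(v + 1/v))
C(c) = 49/25 (C(c) = 2*(2 + 5)²/(1 + (2 + 5)²) = 2*7²/(1 + 7²) = 2*49/(1 + 49) = 2*49/50 = 2*49*(1/50) = 49/25)
C(113) - U(53) = 49/25 - 53*(95 + 53) = 49/25 - 53*148 = 49/25 - 1*7844 = 49/25 - 7844 = -196051/25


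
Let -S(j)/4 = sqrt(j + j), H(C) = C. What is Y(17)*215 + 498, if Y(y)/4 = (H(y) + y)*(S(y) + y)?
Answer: 497578 - 116960*sqrt(34) ≈ -1.8441e+5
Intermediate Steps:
S(j) = -4*sqrt(2)*sqrt(j) (S(j) = -4*sqrt(j + j) = -4*sqrt(2)*sqrt(j))
Y(y) = 8*y*(y - 4*sqrt(2)*sqrt(y)) (Y(y) = 4*((y + y)*(-4*sqrt(2)*sqrt(y) + y)) = 4*((2*y)*(y - 4*sqrt(2)*sqrt(y))) = 4*(2*y*(y - 4*sqrt(2)*sqrt(y))) = 8*y*(y - 4*sqrt(2)*sqrt(y)))
Y(17)*215 + 498 = (8*17**2 - 32*sqrt(2)*17**(3/2))*215 + 498 = (8*289 - 32*sqrt(2)*17*sqrt(17))*215 + 498 = (2312 - 544*sqrt(34))*215 + 498 = (497080 - 116960*sqrt(34)) + 498 = 497578 - 116960*sqrt(34)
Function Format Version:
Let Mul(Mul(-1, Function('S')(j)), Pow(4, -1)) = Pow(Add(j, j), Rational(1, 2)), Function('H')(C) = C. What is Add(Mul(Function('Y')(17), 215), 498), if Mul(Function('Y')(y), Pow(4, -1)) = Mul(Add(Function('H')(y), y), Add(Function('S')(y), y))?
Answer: Add(497578, Mul(-116960, Pow(34, Rational(1, 2)))) ≈ -1.8441e+5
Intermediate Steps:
Function('S')(j) = Mul(-4, Pow(2, Rational(1, 2)), Pow(j, Rational(1, 2))) (Function('S')(j) = Mul(-4, Pow(Add(j, j), Rational(1, 2))) = Mul(-4, Pow(Mul(2, j), Rational(1, 2))) = Mul(-4, Mul(Pow(2, Rational(1, 2)), Pow(j, Rational(1, 2)))) = Mul(-4, Pow(2, Rational(1, 2)), Pow(j, Rational(1, 2))))
Function('Y')(y) = Mul(8, y, Add(y, Mul(-4, Pow(2, Rational(1, 2)), Pow(y, Rational(1, 2))))) (Function('Y')(y) = Mul(4, Mul(Add(y, y), Add(Mul(-4, Pow(2, Rational(1, 2)), Pow(y, Rational(1, 2))), y))) = Mul(4, Mul(Mul(2, y), Add(y, Mul(-4, Pow(2, Rational(1, 2)), Pow(y, Rational(1, 2)))))) = Mul(4, Mul(2, y, Add(y, Mul(-4, Pow(2, Rational(1, 2)), Pow(y, Rational(1, 2)))))) = Mul(8, y, Add(y, Mul(-4, Pow(2, Rational(1, 2)), Pow(y, Rational(1, 2))))))
Add(Mul(Function('Y')(17), 215), 498) = Add(Mul(Add(Mul(8, Pow(17, 2)), Mul(-32, Pow(2, Rational(1, 2)), Pow(17, Rational(3, 2)))), 215), 498) = Add(Mul(Add(Mul(8, 289), Mul(-32, Pow(2, Rational(1, 2)), Mul(17, Pow(17, Rational(1, 2))))), 215), 498) = Add(Mul(Add(2312, Mul(-544, Pow(34, Rational(1, 2)))), 215), 498) = Add(Add(497080, Mul(-116960, Pow(34, Rational(1, 2)))), 498) = Add(497578, Mul(-116960, Pow(34, Rational(1, 2))))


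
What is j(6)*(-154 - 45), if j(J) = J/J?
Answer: -199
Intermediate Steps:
j(J) = 1
j(6)*(-154 - 45) = 1*(-154 - 45) = 1*(-199) = -199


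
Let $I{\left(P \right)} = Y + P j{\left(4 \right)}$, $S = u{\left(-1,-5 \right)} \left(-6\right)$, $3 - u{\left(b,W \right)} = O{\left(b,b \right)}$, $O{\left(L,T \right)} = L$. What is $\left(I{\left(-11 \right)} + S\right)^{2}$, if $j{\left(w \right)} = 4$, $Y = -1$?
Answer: $4761$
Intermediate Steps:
$u{\left(b,W \right)} = 3 - b$
$S = -24$ ($S = \left(3 - -1\right) \left(-6\right) = \left(3 + 1\right) \left(-6\right) = 4 \left(-6\right) = -24$)
$I{\left(P \right)} = -1 + 4 P$ ($I{\left(P \right)} = -1 + P 4 = -1 + 4 P$)
$\left(I{\left(-11 \right)} + S\right)^{2} = \left(\left(-1 + 4 \left(-11\right)\right) - 24\right)^{2} = \left(\left(-1 - 44\right) - 24\right)^{2} = \left(-45 - 24\right)^{2} = \left(-69\right)^{2} = 4761$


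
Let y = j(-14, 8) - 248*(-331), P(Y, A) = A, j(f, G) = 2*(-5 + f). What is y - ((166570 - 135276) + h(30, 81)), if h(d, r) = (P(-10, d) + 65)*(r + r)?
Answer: 35366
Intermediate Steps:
j(f, G) = -10 + 2*f
y = 82050 (y = (-10 + 2*(-14)) - 248*(-331) = (-10 - 28) + 82088 = -38 + 82088 = 82050)
h(d, r) = 2*r*(65 + d) (h(d, r) = (d + 65)*(r + r) = (65 + d)*(2*r) = 2*r*(65 + d))
y - ((166570 - 135276) + h(30, 81)) = 82050 - ((166570 - 135276) + 2*81*(65 + 30)) = 82050 - (31294 + 2*81*95) = 82050 - (31294 + 15390) = 82050 - 1*46684 = 82050 - 46684 = 35366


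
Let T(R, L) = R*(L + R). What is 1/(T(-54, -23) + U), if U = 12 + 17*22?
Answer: 1/4544 ≈ 0.00022007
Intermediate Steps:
U = 386 (U = 12 + 374 = 386)
1/(T(-54, -23) + U) = 1/(-54*(-23 - 54) + 386) = 1/(-54*(-77) + 386) = 1/(4158 + 386) = 1/4544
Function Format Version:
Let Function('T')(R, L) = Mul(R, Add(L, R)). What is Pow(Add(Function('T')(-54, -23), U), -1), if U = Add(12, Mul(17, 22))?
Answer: Rational(1, 4544) ≈ 0.00022007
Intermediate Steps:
U = 386 (U = Add(12, 374) = 386)
Pow(Add(Function('T')(-54, -23), U), -1) = Pow(Add(Mul(-54, Add(-23, -54)), 386), -1) = Pow(Add(Mul(-54, -77), 386), -1) = Pow(Add(4158, 386), -1) = Pow(4544, -1) = Rational(1, 4544)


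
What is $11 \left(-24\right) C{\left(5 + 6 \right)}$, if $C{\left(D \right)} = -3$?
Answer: $792$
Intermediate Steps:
$11 \left(-24\right) C{\left(5 + 6 \right)} = 11 \left(-24\right) \left(-3\right) = \left(-264\right) \left(-3\right) = 792$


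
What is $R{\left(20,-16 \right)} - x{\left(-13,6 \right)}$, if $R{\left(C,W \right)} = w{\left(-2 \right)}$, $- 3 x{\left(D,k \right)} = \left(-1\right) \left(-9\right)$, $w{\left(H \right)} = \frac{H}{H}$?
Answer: $4$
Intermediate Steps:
$w{\left(H \right)} = 1$
$x{\left(D,k \right)} = -3$ ($x{\left(D,k \right)} = - \frac{\left(-1\right) \left(-9\right)}{3} = \left(- \frac{1}{3}\right) 9 = -3$)
$R{\left(C,W \right)} = 1$
$R{\left(20,-16 \right)} - x{\left(-13,6 \right)} = 1 - -3 = 1 + 3 = 4$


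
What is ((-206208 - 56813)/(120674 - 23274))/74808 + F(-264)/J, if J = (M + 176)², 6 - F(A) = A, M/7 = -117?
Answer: 1858555014571/3012513117940800 ≈ 0.00061695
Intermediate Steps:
M = -819 (M = 7*(-117) = -819)
F(A) = 6 - A
J = 413449 (J = (-819 + 176)² = (-643)² = 413449)
((-206208 - 56813)/(120674 - 23274))/74808 + F(-264)/J = ((-206208 - 56813)/(120674 - 23274))/74808 + (6 - 1*(-264))/413449 = -263021/97400*(1/74808) + (6 + 264)*(1/413449) = -263021*1/97400*(1/74808) + 270*(1/413449) = -263021/97400*1/74808 + 270/413449 = -263021/7286299200 + 270/413449 = 1858555014571/3012513117940800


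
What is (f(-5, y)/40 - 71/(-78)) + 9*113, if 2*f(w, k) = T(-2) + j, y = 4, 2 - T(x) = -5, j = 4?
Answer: 3176309/3120 ≈ 1018.0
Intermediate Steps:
T(x) = 7 (T(x) = 2 - 1*(-5) = 2 + 5 = 7)
f(w, k) = 11/2 (f(w, k) = (7 + 4)/2 = (½)*11 = 11/2)
(f(-5, y)/40 - 71/(-78)) + 9*113 = ((11/2)/40 - 71/(-78)) + 9*113 = ((11/2)*(1/40) - 71*(-1/78)) + 1017 = (11/80 + 71/78) + 1017 = 3269/3120 + 1017 = 3176309/3120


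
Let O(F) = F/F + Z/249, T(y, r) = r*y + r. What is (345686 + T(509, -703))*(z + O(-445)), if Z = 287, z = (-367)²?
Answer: -430763317868/249 ≈ -1.7300e+9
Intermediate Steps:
z = 134689
T(y, r) = r + r*y
O(F) = 536/249 (O(F) = F/F + 287/249 = 1 + 287*(1/249) = 1 + 287/249 = 536/249)
(345686 + T(509, -703))*(z + O(-445)) = (345686 - 703*(1 + 509))*(134689 + 536/249) = (345686 - 703*510)*(33538097/249) = (345686 - 358530)*(33538097/249) = -12844*33538097/249 = -430763317868/249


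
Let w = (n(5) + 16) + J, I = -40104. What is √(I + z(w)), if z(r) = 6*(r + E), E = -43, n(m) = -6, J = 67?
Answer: 10*I*√399 ≈ 199.75*I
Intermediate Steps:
w = 77 (w = (-6 + 16) + 67 = 10 + 67 = 77)
z(r) = -258 + 6*r (z(r) = 6*(r - 43) = 6*(-43 + r) = -258 + 6*r)
√(I + z(w)) = √(-40104 + (-258 + 6*77)) = √(-40104 + (-258 + 462)) = √(-40104 + 204) = √(-39900) = 10*I*√399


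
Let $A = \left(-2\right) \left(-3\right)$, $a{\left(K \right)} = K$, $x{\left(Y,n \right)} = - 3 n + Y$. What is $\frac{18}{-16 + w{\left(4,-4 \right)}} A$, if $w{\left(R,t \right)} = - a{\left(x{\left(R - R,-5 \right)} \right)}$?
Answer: $- \frac{108}{31} \approx -3.4839$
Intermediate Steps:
$x{\left(Y,n \right)} = Y - 3 n$
$A = 6$
$w{\left(R,t \right)} = -15$ ($w{\left(R,t \right)} = - (\left(R - R\right) - -15) = - (0 + 15) = \left(-1\right) 15 = -15$)
$\frac{18}{-16 + w{\left(4,-4 \right)}} A = \frac{18}{-16 - 15} \cdot 6 = \frac{18}{-31} \cdot 6 = 18 \left(- \frac{1}{31}\right) 6 = \left(- \frac{18}{31}\right) 6 = - \frac{108}{31}$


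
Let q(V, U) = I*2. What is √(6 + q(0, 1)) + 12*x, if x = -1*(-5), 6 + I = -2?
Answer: 60 + I*√10 ≈ 60.0 + 3.1623*I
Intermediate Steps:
I = -8 (I = -6 - 2 = -8)
q(V, U) = -16 (q(V, U) = -8*2 = -16)
x = 5
√(6 + q(0, 1)) + 12*x = √(6 - 16) + 12*5 = √(-10) + 60 = I*√10 + 60 = 60 + I*√10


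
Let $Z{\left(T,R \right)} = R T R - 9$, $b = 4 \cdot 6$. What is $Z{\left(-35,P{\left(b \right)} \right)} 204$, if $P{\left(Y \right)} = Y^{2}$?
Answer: $-2368882476$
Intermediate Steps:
$b = 24$
$Z{\left(T,R \right)} = -9 + T R^{2}$ ($Z{\left(T,R \right)} = T R^{2} - 9 = -9 + T R^{2}$)
$Z{\left(-35,P{\left(b \right)} \right)} 204 = \left(-9 - 35 \left(24^{2}\right)^{2}\right) 204 = \left(-9 - 35 \cdot 576^{2}\right) 204 = \left(-9 - 11612160\right) 204 = \left(-11612169\right) 204 = -2368882476$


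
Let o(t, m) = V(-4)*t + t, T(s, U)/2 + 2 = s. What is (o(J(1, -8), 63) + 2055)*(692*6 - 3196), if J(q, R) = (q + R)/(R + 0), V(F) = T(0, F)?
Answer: 3924141/2 ≈ 1.9621e+6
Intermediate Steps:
T(s, U) = -4 + 2*s
V(F) = -4 (V(F) = -4 + 2*0 = -4 + 0 = -4)
J(q, R) = (R + q)/R
o(t, m) = -3*t (o(t, m) = -4*t + t = -3*t)
(o(J(1, -8), 63) + 2055)*(692*6 - 3196) = (-3*(-8 + 1)/(-8) + 2055)*(692*6 - 3196) = (-(-3)*(-7)/8 + 2055)*(4152 - 3196) = (-3*7/8 + 2055)*956 = (-21/8 + 2055)*956 = (16419/8)*956 = 3924141/2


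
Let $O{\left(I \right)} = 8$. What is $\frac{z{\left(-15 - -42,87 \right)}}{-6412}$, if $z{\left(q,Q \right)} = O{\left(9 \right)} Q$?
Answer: $- \frac{174}{1603} \approx -0.10855$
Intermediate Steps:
$z{\left(q,Q \right)} = 8 Q$
$\frac{z{\left(-15 - -42,87 \right)}}{-6412} = \frac{8 \cdot 87}{-6412} = 696 \left(- \frac{1}{6412}\right) = - \frac{174}{1603}$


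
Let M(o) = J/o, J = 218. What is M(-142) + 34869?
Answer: 2475590/71 ≈ 34867.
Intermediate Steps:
M(o) = 218/o
M(-142) + 34869 = 218/(-142) + 34869 = 218*(-1/142) + 34869 = -109/71 + 34869 = 2475590/71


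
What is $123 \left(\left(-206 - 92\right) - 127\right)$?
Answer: $-52275$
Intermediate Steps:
$123 \left(\left(-206 - 92\right) - 127\right) = 123 \left(-298 - 127\right) = 123 \left(-425\right) = -52275$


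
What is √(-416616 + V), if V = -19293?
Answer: I*√435909 ≈ 660.23*I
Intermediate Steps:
√(-416616 + V) = √(-416616 - 19293) = √(-435909) = I*√435909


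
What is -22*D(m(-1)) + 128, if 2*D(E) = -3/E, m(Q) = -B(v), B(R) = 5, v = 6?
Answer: 607/5 ≈ 121.40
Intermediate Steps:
m(Q) = -5 (m(Q) = -1*5 = -5)
D(E) = -3/(2*E) (D(E) = (-3/E)/2 = -3/(2*E))
-22*D(m(-1)) + 128 = -(-33)/(-5) + 128 = -(-33)*(-1)/5 + 128 = -22*3/10 + 128 = -33/5 + 128 = 607/5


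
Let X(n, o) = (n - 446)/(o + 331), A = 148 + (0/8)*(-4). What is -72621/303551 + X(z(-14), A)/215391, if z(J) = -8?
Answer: -7492612611623/31318051498239 ≈ -0.23924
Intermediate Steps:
A = 148 (A = 148 + ((⅛)*0)*(-4) = 148 + 0*(-4) = 148 + 0 = 148)
X(n, o) = (-446 + n)/(331 + o)
-72621/303551 + X(z(-14), A)/215391 = -72621/303551 + ((-446 - 8)/(331 + 148))/215391 = -72621*1/303551 + (-454/479)*(1/215391) = -72621/303551 + ((1/479)*(-454))*(1/215391) = -72621/303551 - 454/479*1/215391 = -72621/303551 - 454/103172289 = -7492612611623/31318051498239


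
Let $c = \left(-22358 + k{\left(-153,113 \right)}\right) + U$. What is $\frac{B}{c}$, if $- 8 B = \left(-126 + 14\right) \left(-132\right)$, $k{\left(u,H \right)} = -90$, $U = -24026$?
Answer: $\frac{924}{23237} \approx 0.039764$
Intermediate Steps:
$c = -46474$ ($c = \left(-22358 - 90\right) - 24026 = -22448 - 24026 = -46474$)
$B = -1848$ ($B = - \frac{\left(-126 + 14\right) \left(-132\right)}{8} = - \frac{\left(-112\right) \left(-132\right)}{8} = \left(- \frac{1}{8}\right) 14784 = -1848$)
$\frac{B}{c} = - \frac{1848}{-46474} = \left(-1848\right) \left(- \frac{1}{46474}\right) = \frac{924}{23237}$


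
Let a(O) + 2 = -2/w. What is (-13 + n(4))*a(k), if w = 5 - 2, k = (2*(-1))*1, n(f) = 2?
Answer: 88/3 ≈ 29.333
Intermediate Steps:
k = -2 (k = -2*1 = -2)
w = 3
a(O) = -8/3 (a(O) = -2 - 2/3 = -8/3)
(-13 + n(4))*a(k) = (-13 + 2)*(-8/3) = -11*(-8/3) = 88/3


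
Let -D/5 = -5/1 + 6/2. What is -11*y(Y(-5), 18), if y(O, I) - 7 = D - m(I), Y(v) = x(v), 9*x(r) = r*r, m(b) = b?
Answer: 11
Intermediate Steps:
x(r) = r²/9 (x(r) = (r*r)/9 = r²/9)
Y(v) = v²/9
D = 10 (D = -5*(-5/1 + 6/2) = -5*(-5*1 + 6*(½)) = -5*(-5 + 3) = -5*(-2) = 10)
y(O, I) = 17 - I (y(O, I) = 7 + (10 - I) = 17 - I)
-11*y(Y(-5), 18) = -11*(17 - 1*18) = -11*(17 - 18) = -11*(-1) = 11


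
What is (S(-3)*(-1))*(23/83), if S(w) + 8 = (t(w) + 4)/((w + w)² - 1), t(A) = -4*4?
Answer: 6716/2905 ≈ 2.3119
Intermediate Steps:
t(A) = -16
S(w) = -8 - 12/(-1 + 4*w²) (S(w) = -8 + (-16 + 4)/((w + w)² - 1) = -8 - 12/((2*w)² - 1) = -8 - 12/(4*w² - 1) = -8 - 12/(-1 + 4*w²))
(S(-3)*(-1))*(23/83) = ((4*(-1 - 8*(-3)²)/(-1 + 4*(-3)²))*(-1))*(23/83) = ((4*(-1 - 8*9)/(-1 + 4*9))*(-1))*(23*(1/83)) = ((4*(-1 - 72)/(-1 + 36))*(-1))*(23/83) = ((4*(-73)/35)*(-1))*(23/83) = ((4*(1/35)*(-73))*(-1))*(23/83) = -292/35*(-1)*(23/83) = (292/35)*(23/83) = 6716/2905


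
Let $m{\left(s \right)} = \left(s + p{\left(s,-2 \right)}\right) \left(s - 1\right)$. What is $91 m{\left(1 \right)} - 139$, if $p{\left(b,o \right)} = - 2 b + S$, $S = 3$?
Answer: $-139$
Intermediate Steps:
$p{\left(b,o \right)} = 3 - 2 b$ ($p{\left(b,o \right)} = - 2 b + 3 = 3 - 2 b$)
$m{\left(s \right)} = \left(-1 + s\right) \left(3 - s\right)$ ($m{\left(s \right)} = \left(s - \left(-3 + 2 s\right)\right) \left(s - 1\right) = \left(3 - s\right) \left(-1 + s\right) = \left(-1 + s\right) \left(3 - s\right)$)
$91 m{\left(1 \right)} - 139 = 91 \left(-3 - 1^{2} + 4 \cdot 1\right) - 139 = 91 \left(-3 - 1 + 4\right) - 139 = 91 \cdot 0 - 139 = 0 - 139 = -139$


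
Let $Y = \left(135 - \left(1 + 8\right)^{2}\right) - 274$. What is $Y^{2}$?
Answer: $48400$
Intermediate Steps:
$Y = -220$ ($Y = \left(135 - 9^{2}\right) - 274 = \left(135 - 81\right) - 274 = 54 - 274 = -220$)
$Y^{2} = \left(-220\right)^{2} = 48400$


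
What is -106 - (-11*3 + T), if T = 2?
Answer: -75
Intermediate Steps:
-106 - (-11*3 + T) = -106 - (-11*3 + 2) = -106 - (-33 + 2) = -106 - 1*(-31) = -106 + 31 = -75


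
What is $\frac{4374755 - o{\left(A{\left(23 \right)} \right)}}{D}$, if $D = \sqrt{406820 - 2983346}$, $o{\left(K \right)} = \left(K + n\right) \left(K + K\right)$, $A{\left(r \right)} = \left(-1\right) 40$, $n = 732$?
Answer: $- \frac{1476705 i \sqrt{2576526}}{858842} \approx - 2759.9 i$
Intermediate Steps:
$A{\left(r \right)} = -40$
$o{\left(K \right)} = 2 K \left(732 + K\right)$ ($o{\left(K \right)} = \left(K + 732\right) \left(K + K\right) = \left(732 + K\right) 2 K = 2 K \left(732 + K\right)$)
$D = i \sqrt{2576526}$ ($D = \sqrt{-2576526} = i \sqrt{2576526} \approx 1605.2 i$)
$\frac{4374755 - o{\left(A{\left(23 \right)} \right)}}{D} = \frac{4374755 - 2 \left(-40\right) \left(732 - 40\right)}{i \sqrt{2576526}} = \left(4374755 - 2 \left(-40\right) 692\right) \left(- \frac{i \sqrt{2576526}}{2576526}\right) = \left(4374755 - -55360\right) \left(- \frac{i \sqrt{2576526}}{2576526}\right) = \left(4374755 + 55360\right) \left(- \frac{i \sqrt{2576526}}{2576526}\right) = 4430115 \left(- \frac{i \sqrt{2576526}}{2576526}\right) = - \frac{1476705 i \sqrt{2576526}}{858842}$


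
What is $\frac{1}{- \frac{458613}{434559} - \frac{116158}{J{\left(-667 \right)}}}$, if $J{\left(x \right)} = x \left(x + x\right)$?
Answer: $- \frac{64443506317}{76423543706} \approx -0.84324$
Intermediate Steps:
$J{\left(x \right)} = 2 x^{2}$ ($J{\left(x \right)} = x 2 x = 2 x^{2}$)
$\frac{1}{- \frac{458613}{434559} - \frac{116158}{J{\left(-667 \right)}}} = \frac{1}{- \frac{458613}{434559} - \frac{116158}{2 \left(-667\right)^{2}}} = \frac{1}{\left(-458613\right) \frac{1}{434559} - \frac{116158}{2 \cdot 444889}} = \frac{1}{- \frac{152871}{144853} - \frac{116158}{889778}} = \frac{1}{- \frac{152871}{144853} - \frac{58079}{444889}} = \frac{1}{- \frac{76423543706}{64443506317}} = - \frac{64443506317}{76423543706}$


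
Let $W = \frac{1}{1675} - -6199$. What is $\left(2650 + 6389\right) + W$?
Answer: $\frac{25523651}{1675} \approx 15238.0$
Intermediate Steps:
$W = \frac{10383326}{1675}$ ($W = \frac{1}{1675} + 6199 = \frac{10383326}{1675} \approx 6199.0$)
$\left(2650 + 6389\right) + W = \left(2650 + 6389\right) + \frac{10383326}{1675} = 9039 + \frac{10383326}{1675} = \frac{25523651}{1675}$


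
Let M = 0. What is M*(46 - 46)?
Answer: 0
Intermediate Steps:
M*(46 - 46) = 0*(46 - 46) = 0*0 = 0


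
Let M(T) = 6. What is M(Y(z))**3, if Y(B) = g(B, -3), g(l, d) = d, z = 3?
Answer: 216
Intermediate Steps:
Y(B) = -3
M(Y(z))**3 = 6**3 = 216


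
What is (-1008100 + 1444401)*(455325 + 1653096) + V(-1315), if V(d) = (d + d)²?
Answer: 919913107621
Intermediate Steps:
V(d) = 4*d² (V(d) = (2*d)² = 4*d²)
(-1008100 + 1444401)*(455325 + 1653096) + V(-1315) = (-1008100 + 1444401)*(455325 + 1653096) + 4*(-1315)² = 436301*2108421 + 4*1729225 = 919906190721 + 6916900 = 919913107621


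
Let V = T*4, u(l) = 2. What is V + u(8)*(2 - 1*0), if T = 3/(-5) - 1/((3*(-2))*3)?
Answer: 82/45 ≈ 1.8222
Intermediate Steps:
T = -49/90 (T = 3*(-1/5) - 1/((-6*3)) = -3/5 - 1/(-18) = -3/5 - 1*(-1/18) = -3/5 + 1/18 = -49/90 ≈ -0.54444)
V = -98/45 (V = -49/90*4 = -98/45 ≈ -2.1778)
V + u(8)*(2 - 1*0) = -98/45 + 2*(2 - 1*0) = -98/45 + 2*(2 + 0) = -98/45 + 2*2 = -98/45 + 4 = 82/45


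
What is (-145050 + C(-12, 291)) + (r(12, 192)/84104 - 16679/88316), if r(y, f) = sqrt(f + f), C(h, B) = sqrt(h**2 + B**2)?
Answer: -12810252479/88316 + 15*sqrt(377) + sqrt(6)/10513 ≈ -1.4476e+5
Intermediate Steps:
C(h, B) = sqrt(B**2 + h**2)
r(y, f) = sqrt(2)*sqrt(f) (r(y, f) = sqrt(2*f) = sqrt(2)*sqrt(f))
(-145050 + C(-12, 291)) + (r(12, 192)/84104 - 16679/88316) = (-145050 + sqrt(291**2 + (-12)**2)) + ((sqrt(2)*sqrt(192))/84104 - 16679/88316) = (-145050 + sqrt(84681 + 144)) + ((sqrt(2)*(8*sqrt(3)))*(1/84104) - 16679*1/88316) = (-145050 + sqrt(84825)) + ((8*sqrt(6))*(1/84104) - 16679/88316) = (-145050 + 15*sqrt(377)) + (sqrt(6)/10513 - 16679/88316) = (-145050 + 15*sqrt(377)) + (-16679/88316 + sqrt(6)/10513) = -12810252479/88316 + 15*sqrt(377) + sqrt(6)/10513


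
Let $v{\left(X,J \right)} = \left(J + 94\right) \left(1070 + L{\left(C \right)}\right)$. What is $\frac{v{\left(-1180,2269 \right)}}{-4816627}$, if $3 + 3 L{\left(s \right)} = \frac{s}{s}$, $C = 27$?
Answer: $- \frac{445912}{849993} \approx -0.52461$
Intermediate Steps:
$L{\left(s \right)} = - \frac{2}{3}$ ($L{\left(s \right)} = -1 + \frac{s \frac{1}{s}}{3} = -1 + \frac{1}{3} \cdot 1 = -1 + \frac{1}{3} = - \frac{2}{3}$)
$v{\left(X,J \right)} = \frac{301552}{3} + \frac{3208 J}{3}$ ($v{\left(X,J \right)} = \left(J + 94\right) \left(1070 - \frac{2}{3}\right) = \left(94 + J\right) \frac{3208}{3} = \frac{301552}{3} + \frac{3208 J}{3}$)
$\frac{v{\left(-1180,2269 \right)}}{-4816627} = \frac{\frac{301552}{3} + \frac{3208}{3} \cdot 2269}{-4816627} = \left(\frac{301552}{3} + \frac{7278952}{3}\right) \left(- \frac{1}{4816627}\right) = \frac{7580504}{3} \left(- \frac{1}{4816627}\right) = - \frac{445912}{849993}$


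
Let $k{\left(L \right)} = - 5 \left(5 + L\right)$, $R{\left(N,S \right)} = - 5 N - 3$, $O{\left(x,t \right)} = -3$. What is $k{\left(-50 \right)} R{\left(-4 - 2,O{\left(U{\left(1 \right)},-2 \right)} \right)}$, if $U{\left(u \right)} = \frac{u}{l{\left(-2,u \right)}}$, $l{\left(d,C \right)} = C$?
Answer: $6075$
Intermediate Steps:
$U{\left(u \right)} = 1$ ($U{\left(u \right)} = \frac{u}{u} = 1$)
$R{\left(N,S \right)} = -3 - 5 N$
$k{\left(L \right)} = -25 - 5 L$
$k{\left(-50 \right)} R{\left(-4 - 2,O{\left(U{\left(1 \right)},-2 \right)} \right)} = \left(-25 - -250\right) \left(-3 - 5 \left(-4 - 2\right)\right) = \left(-25 + 250\right) \left(-3 - -30\right) = 225 \left(-3 + 30\right) = 225 \cdot 27 = 6075$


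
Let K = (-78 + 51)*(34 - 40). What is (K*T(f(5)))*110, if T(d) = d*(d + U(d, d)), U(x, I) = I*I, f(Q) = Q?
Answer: 2673000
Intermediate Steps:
U(x, I) = I²
T(d) = d*(d + d²)
K = 162 (K = -27*(-6) = 162)
(K*T(f(5)))*110 = (162*(5²*(1 + 5)))*110 = (162*(25*6))*110 = (162*150)*110 = 24300*110 = 2673000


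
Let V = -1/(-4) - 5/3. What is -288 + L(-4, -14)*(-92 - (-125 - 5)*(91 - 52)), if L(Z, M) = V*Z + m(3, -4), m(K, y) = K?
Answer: 128564/3 ≈ 42855.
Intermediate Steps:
V = -17/12 (V = -1*(-1/4) - 5*1/3 = 1/4 - 5/3 = -17/12 ≈ -1.4167)
L(Z, M) = 3 - 17*Z/12 (L(Z, M) = -17*Z/12 + 3 = 3 - 17*Z/12)
-288 + L(-4, -14)*(-92 - (-125 - 5)*(91 - 52)) = -288 + (3 - 17/12*(-4))*(-92 - (-125 - 5)*(91 - 52)) = -288 + (3 + 17/3)*(-92 - (-130)*39) = -288 + 26*(-92 - 1*(-5070))/3 = -288 + 26*(-92 + 5070)/3 = -288 + (26/3)*4978 = -288 + 129428/3 = 128564/3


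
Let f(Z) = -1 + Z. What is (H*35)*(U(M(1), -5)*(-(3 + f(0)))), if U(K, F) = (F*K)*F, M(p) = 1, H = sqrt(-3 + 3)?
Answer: 0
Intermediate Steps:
H = 0 (H = sqrt(0) = 0)
U(K, F) = K*F**2
(H*35)*(U(M(1), -5)*(-(3 + f(0)))) = (0*35)*((1*(-5)**2)*(-(3 + (-1 + 0)))) = 0*((1*25)*(-(3 - 1))) = 0*(25*(-1*2)) = 0*(25*(-2)) = 0*(-50) = 0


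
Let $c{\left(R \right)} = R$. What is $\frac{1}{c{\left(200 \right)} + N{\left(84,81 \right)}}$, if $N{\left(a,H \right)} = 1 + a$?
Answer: $\frac{1}{285} \approx 0.0035088$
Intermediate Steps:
$\frac{1}{c{\left(200 \right)} + N{\left(84,81 \right)}} = \frac{1}{200 + \left(1 + 84\right)} = \frac{1}{200 + 85} = \frac{1}{285}$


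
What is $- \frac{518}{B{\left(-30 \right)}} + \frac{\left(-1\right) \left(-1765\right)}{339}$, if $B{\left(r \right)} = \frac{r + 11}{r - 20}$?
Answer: $- \frac{8746565}{6441} \approx -1358.0$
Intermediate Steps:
$B{\left(r \right)} = \frac{11 + r}{-20 + r}$
$- \frac{518}{B{\left(-30 \right)}} + \frac{\left(-1\right) \left(-1765\right)}{339} = - \frac{518}{\frac{1}{-20 - 30} \left(11 - 30\right)} + \frac{\left(-1\right) \left(-1765\right)}{339} = - \frac{518}{\frac{1}{-50} \left(-19\right)} + 1765 \cdot \frac{1}{339} = - \frac{518}{\left(- \frac{1}{50}\right) \left(-19\right)} + \frac{1765}{339} = - \frac{518}{\frac{19}{50}} + \frac{1765}{339} = \left(-518\right) \frac{50}{19} + \frac{1765}{339} = - \frac{25900}{19} + \frac{1765}{339} = - \frac{8746565}{6441}$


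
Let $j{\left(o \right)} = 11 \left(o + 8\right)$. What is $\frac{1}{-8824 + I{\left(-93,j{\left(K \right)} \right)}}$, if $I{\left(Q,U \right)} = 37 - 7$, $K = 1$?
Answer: $- \frac{1}{8794} \approx -0.00011371$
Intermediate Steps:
$j{\left(o \right)} = 88 + 11 o$ ($j{\left(o \right)} = 11 \left(8 + o\right) = 88 + 11 o$)
$I{\left(Q,U \right)} = 30$ ($I{\left(Q,U \right)} = 37 - 7 = 30$)
$\frac{1}{-8824 + I{\left(-93,j{\left(K \right)} \right)}} = \frac{1}{-8824 + 30} = \frac{1}{-8794} = - \frac{1}{8794}$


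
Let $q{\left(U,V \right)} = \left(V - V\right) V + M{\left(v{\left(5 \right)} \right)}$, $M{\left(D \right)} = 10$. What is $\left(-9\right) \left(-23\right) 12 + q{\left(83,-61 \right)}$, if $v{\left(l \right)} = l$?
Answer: $2494$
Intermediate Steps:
$q{\left(U,V \right)} = 10$ ($q{\left(U,V \right)} = \left(V - V\right) V + 10 = 0 V + 10 = 0 + 10 = 10$)
$\left(-9\right) \left(-23\right) 12 + q{\left(83,-61 \right)} = \left(-9\right) \left(-23\right) 12 + 10 = 207 \cdot 12 + 10 = 2484 + 10 = 2494$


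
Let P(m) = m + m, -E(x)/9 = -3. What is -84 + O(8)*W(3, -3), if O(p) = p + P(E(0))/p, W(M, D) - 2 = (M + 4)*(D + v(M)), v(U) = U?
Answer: -109/2 ≈ -54.500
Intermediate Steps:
E(x) = 27 (E(x) = -9*(-3) = 27)
P(m) = 2*m
W(M, D) = 2 + (4 + M)*(D + M) (W(M, D) = 2 + (M + 4)*(D + M) = 2 + (4 + M)*(D + M))
O(p) = p + 54/p (O(p) = p + (2*27)/p = p + 54/p)
-84 + O(8)*W(3, -3) = -84 + (8 + 54/8)*(2 + 3**2 + 4*(-3) + 4*3 - 3*3) = -84 + (8 + 54*(1/8))*(2 + 9 - 12 + 12 - 9) = -84 + (8 + 27/4)*2 = -84 + (59/4)*2 = -84 + 59/2 = -109/2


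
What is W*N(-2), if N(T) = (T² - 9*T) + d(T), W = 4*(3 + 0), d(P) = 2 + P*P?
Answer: 336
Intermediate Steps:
d(P) = 2 + P²
W = 12 (W = 4*3 = 12)
N(T) = 2 - 9*T + 2*T² (N(T) = (T² - 9*T) + (2 + T²) = 2 - 9*T + 2*T²)
W*N(-2) = 12*(2 - 9*(-2) + 2*(-2)²) = 12*(2 + 18 + 2*4) = 12*(2 + 18 + 8) = 12*28 = 336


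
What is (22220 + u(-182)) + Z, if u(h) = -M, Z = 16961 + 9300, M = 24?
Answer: 48457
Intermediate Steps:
Z = 26261
u(h) = -24 (u(h) = -1*24 = -24)
(22220 + u(-182)) + Z = (22220 - 24) + 26261 = 22196 + 26261 = 48457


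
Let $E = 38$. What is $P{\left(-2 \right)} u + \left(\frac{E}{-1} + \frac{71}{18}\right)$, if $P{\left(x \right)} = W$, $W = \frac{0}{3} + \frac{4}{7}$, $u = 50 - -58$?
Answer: $\frac{3485}{126} \approx 27.659$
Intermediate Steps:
$u = 108$ ($u = 50 + 58 = 108$)
$W = \frac{4}{7}$ ($W = 0 \cdot \frac{1}{3} + 4 \cdot \frac{1}{7} = 0 + \frac{4}{7} = \frac{4}{7} \approx 0.57143$)
$P{\left(x \right)} = \frac{4}{7}$
$P{\left(-2 \right)} u + \left(\frac{E}{-1} + \frac{71}{18}\right) = \frac{4}{7} \cdot 108 + \left(\frac{38}{-1} + \frac{71}{18}\right) = \frac{432}{7} + \left(38 \left(-1\right) + 71 \cdot \frac{1}{18}\right) = \frac{432}{7} + \left(-38 + \frac{71}{18}\right) = \frac{432}{7} - \frac{613}{18} = \frac{3485}{126}$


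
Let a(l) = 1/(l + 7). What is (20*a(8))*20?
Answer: 80/3 ≈ 26.667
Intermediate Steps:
a(l) = 1/(7 + l)
(20*a(8))*20 = (20/(7 + 8))*20 = (20/15)*20 = (20*(1/15))*20 = (4/3)*20 = 80/3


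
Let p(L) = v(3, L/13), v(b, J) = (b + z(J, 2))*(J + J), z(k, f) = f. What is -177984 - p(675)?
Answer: -2320542/13 ≈ -1.7850e+5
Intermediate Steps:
v(b, J) = 2*J*(2 + b) (v(b, J) = (b + 2)*(J + J) = (2 + b)*(2*J) = 2*J*(2 + b))
p(L) = 10*L/13 (p(L) = 2*(L/13)*(2 + 3) = 2*(L*(1/13))*5 = 2*(L/13)*5 = 10*L/13)
-177984 - p(675) = -177984 - 10*675/13 = -177984 - 1*6750/13 = -177984 - 6750/13 = -2320542/13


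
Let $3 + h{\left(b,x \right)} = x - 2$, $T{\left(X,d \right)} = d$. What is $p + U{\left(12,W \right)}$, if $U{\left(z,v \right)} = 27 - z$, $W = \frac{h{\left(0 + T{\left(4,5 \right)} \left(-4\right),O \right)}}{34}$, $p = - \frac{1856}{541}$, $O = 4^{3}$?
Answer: $\frac{6259}{541} \approx 11.569$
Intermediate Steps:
$O = 64$
$h{\left(b,x \right)} = -5 + x$ ($h{\left(b,x \right)} = -3 + \left(x - 2\right) = -3 + \left(-2 + x\right) = -5 + x$)
$p = - \frac{1856}{541}$ ($p = \left(-1856\right) \frac{1}{541} = - \frac{1856}{541} \approx -3.4307$)
$W = \frac{59}{34}$ ($W = \frac{-5 + 64}{34} = 59 \cdot \frac{1}{34} = \frac{59}{34} \approx 1.7353$)
$p + U{\left(12,W \right)} = - \frac{1856}{541} + \left(27 - 12\right) = - \frac{1856}{541} + 15 = \frac{6259}{541}$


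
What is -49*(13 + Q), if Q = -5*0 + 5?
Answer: -882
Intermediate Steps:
Q = 5 (Q = 0 + 5 = 5)
-49*(13 + Q) = -49*(13 + 5) = -49*18 = -882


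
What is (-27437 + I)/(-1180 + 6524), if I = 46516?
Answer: 19079/5344 ≈ 3.5702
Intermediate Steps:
(-27437 + I)/(-1180 + 6524) = (-27437 + 46516)/(-1180 + 6524) = 19079/5344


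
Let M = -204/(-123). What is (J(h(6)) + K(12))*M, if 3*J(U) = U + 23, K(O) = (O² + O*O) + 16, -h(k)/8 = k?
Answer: 60316/123 ≈ 490.37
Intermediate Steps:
h(k) = -8*k
K(O) = 16 + 2*O² (K(O) = (O² + O²) + 16 = 2*O² + 16 = 16 + 2*O²)
J(U) = 23/3 + U/3 (J(U) = (U + 23)/3 = (23 + U)/3 = 23/3 + U/3)
M = 68/41 (M = -204*(-1/123) = 68/41 ≈ 1.6585)
(J(h(6)) + K(12))*M = ((23/3 + (-8*6)/3) + (16 + 2*12²))*(68/41) = ((23/3 + (⅓)*(-48)) + (16 + 2*144))*(68/41) = ((23/3 - 16) + (16 + 288))*(68/41) = (-25/3 + 304)*(68/41) = (887/3)*(68/41) = 60316/123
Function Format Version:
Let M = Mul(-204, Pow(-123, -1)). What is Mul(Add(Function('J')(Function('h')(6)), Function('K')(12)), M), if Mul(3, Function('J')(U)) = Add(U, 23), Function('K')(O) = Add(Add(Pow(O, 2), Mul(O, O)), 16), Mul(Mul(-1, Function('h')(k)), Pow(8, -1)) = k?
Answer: Rational(60316, 123) ≈ 490.37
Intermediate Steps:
Function('h')(k) = Mul(-8, k)
Function('K')(O) = Add(16, Mul(2, Pow(O, 2))) (Function('K')(O) = Add(Add(Pow(O, 2), Pow(O, 2)), 16) = Add(Mul(2, Pow(O, 2)), 16) = Add(16, Mul(2, Pow(O, 2))))
Function('J')(U) = Add(Rational(23, 3), Mul(Rational(1, 3), U)) (Function('J')(U) = Mul(Rational(1, 3), Add(U, 23)) = Mul(Rational(1, 3), Add(23, U)) = Add(Rational(23, 3), Mul(Rational(1, 3), U)))
M = Rational(68, 41) (M = Mul(-204, Rational(-1, 123)) = Rational(68, 41) ≈ 1.6585)
Mul(Add(Function('J')(Function('h')(6)), Function('K')(12)), M) = Mul(Add(Add(Rational(23, 3), Mul(Rational(1, 3), Mul(-8, 6))), Add(16, Mul(2, Pow(12, 2)))), Rational(68, 41)) = Mul(Add(Add(Rational(23, 3), Mul(Rational(1, 3), -48)), Add(16, Mul(2, 144))), Rational(68, 41)) = Mul(Add(Add(Rational(23, 3), -16), Add(16, 288)), Rational(68, 41)) = Mul(Add(Rational(-25, 3), 304), Rational(68, 41)) = Mul(Rational(887, 3), Rational(68, 41)) = Rational(60316, 123)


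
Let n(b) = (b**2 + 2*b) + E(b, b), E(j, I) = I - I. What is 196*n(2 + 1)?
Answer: 2940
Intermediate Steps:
E(j, I) = 0
n(b) = b**2 + 2*b (n(b) = (b**2 + 2*b) + 0 = b**2 + 2*b)
196*n(2 + 1) = 196*((2 + 1)*(2 + (2 + 1))) = 196*(3*(2 + 3)) = 196*(3*5) = 196*15 = 2940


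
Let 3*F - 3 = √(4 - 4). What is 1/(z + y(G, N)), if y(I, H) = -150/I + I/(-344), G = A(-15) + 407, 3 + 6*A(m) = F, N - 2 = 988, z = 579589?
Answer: 7869/4560773636 ≈ 1.7254e-6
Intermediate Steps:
N = 990 (N = 2 + 988 = 990)
F = 1 (F = 1 + √(4 - 4)/3 = 1 + √0/3 = 1 + (⅓)*0 = 1 + 0 = 1)
A(m) = -⅓ (A(m) = -½ + (⅙)*1 = -½ + ⅙ = -⅓)
G = 1220/3 (G = -⅓ + 407 = 1220/3 ≈ 406.67)
y(I, H) = -150/I - I/344 (y(I, H) = -150/I + I*(-1/344) = -150/I - I/344)
1/(z + y(G, N)) = 1/(579589 + (-150/1220/3 - 1/344*1220/3)) = 1/(579589 + (-150*3/1220 - 305/258)) = 1/(579589 + (-45/122 - 305/258)) = 1/(579589 - 12205/7869) = 1/(4560773636/7869) = 7869/4560773636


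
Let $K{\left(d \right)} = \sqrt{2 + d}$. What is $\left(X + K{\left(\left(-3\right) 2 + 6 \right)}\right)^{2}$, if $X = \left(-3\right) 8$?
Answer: $\left(24 - \sqrt{2}\right)^{2} \approx 510.12$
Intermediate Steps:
$X = -24$
$\left(X + K{\left(\left(-3\right) 2 + 6 \right)}\right)^{2} = \left(-24 + \sqrt{2 + \left(\left(-3\right) 2 + 6\right)}\right)^{2} = \left(-24 + \sqrt{2 + \left(-6 + 6\right)}\right)^{2} = \left(-24 + \sqrt{2 + 0}\right)^{2} = \left(-24 + \sqrt{2}\right)^{2}$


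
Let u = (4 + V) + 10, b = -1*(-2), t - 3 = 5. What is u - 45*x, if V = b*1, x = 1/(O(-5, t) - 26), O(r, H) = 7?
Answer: 349/19 ≈ 18.368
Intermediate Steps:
t = 8 (t = 3 + 5 = 8)
b = 2
x = -1/19 (x = 1/(7 - 26) = 1/(-19) = -1/19 ≈ -0.052632)
V = 2 (V = 2*1 = 2)
u = 16 (u = (4 + 2) + 10 = 6 + 10 = 16)
u - 45*x = 16 - 45*(-1/19) = 16 + 45/19 = 349/19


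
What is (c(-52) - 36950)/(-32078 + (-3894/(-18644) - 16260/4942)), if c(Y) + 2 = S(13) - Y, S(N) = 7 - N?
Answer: 14408766708/12525031601 ≈ 1.1504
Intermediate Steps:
c(Y) = -8 - Y (c(Y) = -2 + ((7 - 1*13) - Y) = -2 + ((7 - 13) - Y) = -2 + (-6 - Y) = -8 - Y)
(c(-52) - 36950)/(-32078 + (-3894/(-18644) - 16260/4942)) = ((-8 - 1*(-52)) - 36950)/(-32078 + (-3894/(-18644) - 16260/4942)) = ((-8 + 52) - 36950)/(-32078 + (-3894*(-1/18644) - 16260*1/4942)) = (44 - 36950)/(-32078 + (33/158 - 8130/2471)) = -36906/(-32078 - 1202997/390418) = -36906/(-12525031601/390418) = -36906*(-390418/12525031601) = 14408766708/12525031601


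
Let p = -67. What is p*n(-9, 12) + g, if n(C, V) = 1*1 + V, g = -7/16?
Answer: -13943/16 ≈ -871.44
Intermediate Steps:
g = -7/16 (g = -7*1/16 = -7/16 ≈ -0.43750)
n(C, V) = 1 + V
p*n(-9, 12) + g = -67*(1 + 12) - 7/16 = -67*13 - 7/16 = -871 - 7/16 = -13943/16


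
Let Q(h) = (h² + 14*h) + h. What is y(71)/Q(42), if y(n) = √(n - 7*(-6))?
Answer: √113/2394 ≈ 0.0044403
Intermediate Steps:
Q(h) = h² + 15*h
y(n) = √(42 + n) (y(n) = √(n + 42) = √(42 + n))
y(71)/Q(42) = √(42 + 71)/((42*(15 + 42))) = √113/((42*57)) = √113/2394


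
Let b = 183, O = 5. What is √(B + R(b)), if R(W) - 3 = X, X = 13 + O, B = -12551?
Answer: I*√12530 ≈ 111.94*I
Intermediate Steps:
X = 18 (X = 13 + 5 = 18)
R(W) = 21 (R(W) = 3 + 18 = 21)
√(B + R(b)) = √(-12551 + 21) = √(-12530) = I*√12530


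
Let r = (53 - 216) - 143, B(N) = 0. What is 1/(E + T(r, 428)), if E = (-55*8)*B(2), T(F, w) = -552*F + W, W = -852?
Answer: 1/168060 ≈ 5.9503e-6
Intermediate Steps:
r = -306 (r = -163 - 143 = -306)
T(F, w) = -852 - 552*F (T(F, w) = -552*F - 852 = -852 - 552*F)
E = 0 (E = -55*8*0 = -440*0 = 0)
1/(E + T(r, 428)) = 1/(0 + (-852 - 552*(-306))) = 1/(0 + (-852 + 168912)) = 1/(0 + 168060) = 1/168060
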